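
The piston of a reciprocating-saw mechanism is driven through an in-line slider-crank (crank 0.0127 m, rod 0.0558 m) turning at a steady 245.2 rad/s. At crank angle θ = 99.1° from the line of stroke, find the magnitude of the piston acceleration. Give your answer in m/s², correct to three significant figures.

ω = 245.2 rad/s
x(θ) = r cosθ + √(L² − r² sin²θ); with ω constant, a = ω²·d²x/dθ².
d²x/dθ² = −r cosθ − r²(cos2θ)/√u − r⁴ sin²2θ/(4u^{3/2}),  u = L² − r² sin²θ = 0.00295638 m².
Substituting r = 0.0127 m, L = 0.0558 m, θ = 99.1°: d²x/dθ² = +0.0048226 m.
a = ω²·d²x/dθ² = (245.2)²·(+0.0048226) = +289.95 m/s²;  |a| = 289.95 m/s².

290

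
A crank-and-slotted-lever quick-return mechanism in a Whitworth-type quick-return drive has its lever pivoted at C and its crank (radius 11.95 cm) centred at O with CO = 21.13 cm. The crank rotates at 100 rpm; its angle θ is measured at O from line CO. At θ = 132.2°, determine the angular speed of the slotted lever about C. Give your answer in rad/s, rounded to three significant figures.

1.12

ω = 10.47 rad/s (from 100 rpm).
Crank pin A relative to C: A = (d + r cosθ, r sinθ); lever angle φ = atan2(r sinθ, d + r cosθ).
Differentiating tanφ: φ̇ = rω(d cosθ + r)/(d² + r² + 2dr cosθ).
d² + r² + 2dr cosθ = |CA|² = 0.0250056 m²;  d cosθ + r = -0.022435 m.
|ω_lever| = |0.1195·10.47·-0.022435| / 0.0250056 = 1.1227 rad/s.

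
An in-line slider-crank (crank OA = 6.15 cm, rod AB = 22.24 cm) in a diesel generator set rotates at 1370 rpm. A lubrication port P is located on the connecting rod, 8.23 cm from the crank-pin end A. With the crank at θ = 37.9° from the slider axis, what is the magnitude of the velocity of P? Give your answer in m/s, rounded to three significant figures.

ω = 143.5 rad/s.  Crank-pin speed |V_A| = rω = 8.8232 m/s, perpendicular to OA.
Rod angle: sinφ = −(r/L) sinθ ⇒ φ = -9.780°; ω_rod = −rω cosθ/√(L²−r²sin²θ) = -31.767 rad/s.
V_P = V_A + ω_rod × AP, with AP = 0.0823 m along the rod.
Components: V_Px = −rω sinθ − a·ω_rod·sinφ = -5.864 m/s;  V_Py = rω cosθ + a·ω_rod·cosφ = +4.3858 m/s.
|V_P| = √(V_Px² + V_Py²) = 7.3227 m/s.

7.32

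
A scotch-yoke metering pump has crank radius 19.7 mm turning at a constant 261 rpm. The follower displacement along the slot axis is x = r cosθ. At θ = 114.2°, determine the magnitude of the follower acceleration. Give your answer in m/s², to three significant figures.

ω = 27.33 rad/s (from 261 rpm).
x = r cosθ ⇒ ẍ = −rω² cosθ (ω constant).
|a| = rω²|cosθ| = 0.0197·(27.33)²·|cos 114.2°| = 6.0326 m/s².

6.03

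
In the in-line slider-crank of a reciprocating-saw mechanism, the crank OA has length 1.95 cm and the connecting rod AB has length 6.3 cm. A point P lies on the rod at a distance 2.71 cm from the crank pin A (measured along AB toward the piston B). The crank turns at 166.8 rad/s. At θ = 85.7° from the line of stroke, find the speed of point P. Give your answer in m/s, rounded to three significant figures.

3.28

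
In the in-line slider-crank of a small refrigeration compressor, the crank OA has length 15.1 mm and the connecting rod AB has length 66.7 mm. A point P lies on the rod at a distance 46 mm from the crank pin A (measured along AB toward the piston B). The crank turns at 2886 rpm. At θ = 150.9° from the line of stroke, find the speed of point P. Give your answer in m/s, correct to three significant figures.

2.28

ω = 302.2 rad/s.  Crank-pin speed |V_A| = rω = 4.5635 m/s, perpendicular to OA.
Rod angle: sinφ = −(r/L) sinθ ⇒ φ = -6.321°; ω_rod = −rω cosθ/√(L²−r²sin²θ) = +60.148 rad/s.
V_P = V_A + ω_rod × AP, with AP = 0.046 m along the rod.
Components: V_Px = −rω sinθ − a·ω_rod·sinφ = -1.9148 m/s;  V_Py = rω cosθ + a·ω_rod·cosφ = -1.2375 m/s.
|V_P| = √(V_Px² + V_Py²) = 2.2799 m/s.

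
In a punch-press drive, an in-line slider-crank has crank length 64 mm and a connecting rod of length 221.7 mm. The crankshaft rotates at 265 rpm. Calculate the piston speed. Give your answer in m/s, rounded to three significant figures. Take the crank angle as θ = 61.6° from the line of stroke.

ω = 2π·265/60 = 27.75 rad/s
For an in-line slider-crank, x = r cosθ + √(L² − r² sin²θ), so v = −rω sinθ·[1 + r cosθ/√(L² − r² sin²θ)].
With r = 0.064 m, L = 0.2217 m, θ = 61.6°: √(L² − r² sin²θ) = 0.21443 m.
v = −0.064·27.75·0.87965·[1 + 0.064·0.47562/0.21443] = -1.7841 m/s.
|v| = 1.7841 m/s.

1.78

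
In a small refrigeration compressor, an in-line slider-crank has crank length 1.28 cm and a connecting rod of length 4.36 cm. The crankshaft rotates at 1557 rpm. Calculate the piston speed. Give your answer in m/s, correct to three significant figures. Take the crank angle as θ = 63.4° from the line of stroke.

2.12

ω = 2π·1557/60 = 163 rad/s
For an in-line slider-crank, x = r cosθ + √(L² − r² sin²θ), so v = −rω sinθ·[1 + r cosθ/√(L² − r² sin²θ)].
With r = 0.0128 m, L = 0.0436 m, θ = 63.4°: √(L² − r² sin²θ) = 0.042071 m.
v = −0.0128·163·0.89415·[1 + 0.0128·0.44776/0.042071] = -2.1203 m/s.
|v| = 2.1203 m/s.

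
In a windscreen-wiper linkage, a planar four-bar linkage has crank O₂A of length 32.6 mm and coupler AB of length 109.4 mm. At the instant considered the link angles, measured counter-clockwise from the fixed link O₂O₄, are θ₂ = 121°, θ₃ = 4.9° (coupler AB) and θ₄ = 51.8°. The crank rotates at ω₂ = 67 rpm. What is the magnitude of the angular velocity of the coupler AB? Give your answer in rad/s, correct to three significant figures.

2.68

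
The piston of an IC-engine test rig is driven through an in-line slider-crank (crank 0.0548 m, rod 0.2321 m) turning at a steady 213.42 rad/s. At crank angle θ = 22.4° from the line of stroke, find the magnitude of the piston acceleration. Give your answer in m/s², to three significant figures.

2730

ω = 213.4 rad/s
x(θ) = r cosθ + √(L² − r² sin²θ); with ω constant, a = ω²·d²x/dθ².
d²x/dθ² = −r cosθ − r²(cos2θ)/√u − r⁴ sin²2θ/(4u^{3/2}),  u = L² − r² sin²θ = 0.0534343 m².
Substituting r = 0.0548 m, L = 0.2321 m, θ = 22.4°: d²x/dθ² = -0.059974 m.
a = ω²·d²x/dθ² = (213.4)²·(-0.059974) = -2731.7 m/s²;  |a| = 2731.7 m/s².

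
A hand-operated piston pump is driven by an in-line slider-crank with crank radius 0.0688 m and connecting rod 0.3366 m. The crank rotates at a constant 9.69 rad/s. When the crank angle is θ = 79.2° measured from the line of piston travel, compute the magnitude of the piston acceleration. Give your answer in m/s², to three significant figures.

0.0407

ω = 9.69 rad/s
x(θ) = r cosθ + √(L² − r² sin²θ); with ω constant, a = ω²·d²x/dθ².
d²x/dθ² = −r cosθ − r²(cos2θ)/√u − r⁴ sin²2θ/(4u^{3/2}),  u = L² − r² sin²θ = 0.108732 m².
Substituting r = 0.0688 m, L = 0.3366 m, θ = 79.2°: d²x/dθ² = +0.00043376 m.
a = ω²·d²x/dθ² = (9.69)²·(+0.00043376) = +0.040729 m/s²;  |a| = 0.040729 m/s².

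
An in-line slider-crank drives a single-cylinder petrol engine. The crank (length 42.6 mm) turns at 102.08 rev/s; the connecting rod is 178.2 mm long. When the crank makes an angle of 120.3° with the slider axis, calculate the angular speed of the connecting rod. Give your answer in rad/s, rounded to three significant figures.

ω = 641.4 rad/s (converted from 102.08 rev/s).
The rod makes angle φ with the slider axis where L sinφ = r sinθ; differentiating, L cosφ·φ̇ = r ω cosθ.
L cosφ = √(L² − r² sin²θ) = 0.17436 m.
|ω_rod| = r ω |cosθ| / √(L² − r² sin²θ) = 0.0426·641.4·0.50453/0.17436 = 79.061 rad/s.

79.1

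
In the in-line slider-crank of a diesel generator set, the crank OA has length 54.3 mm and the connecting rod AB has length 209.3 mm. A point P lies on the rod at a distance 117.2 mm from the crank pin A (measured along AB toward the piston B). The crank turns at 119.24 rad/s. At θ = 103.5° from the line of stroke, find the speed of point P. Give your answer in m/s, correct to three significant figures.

ω = 119.2 rad/s.  Crank-pin speed |V_A| = rω = 6.4747 m/s, perpendicular to OA.
Rod angle: sinφ = −(r/L) sinθ ⇒ φ = -14.612°; ω_rod = −rω cosθ/√(L²−r²sin²θ) = +7.463 rad/s.
V_P = V_A + ω_rod × AP, with AP = 0.1172 m along the rod.
Components: V_Px = −rω sinθ − a·ω_rod·sinφ = -6.0752 m/s;  V_Py = rω cosθ + a·ω_rod·cosφ = -0.66512 m/s.
|V_P| = √(V_Px² + V_Py²) = 6.1115 m/s.

6.11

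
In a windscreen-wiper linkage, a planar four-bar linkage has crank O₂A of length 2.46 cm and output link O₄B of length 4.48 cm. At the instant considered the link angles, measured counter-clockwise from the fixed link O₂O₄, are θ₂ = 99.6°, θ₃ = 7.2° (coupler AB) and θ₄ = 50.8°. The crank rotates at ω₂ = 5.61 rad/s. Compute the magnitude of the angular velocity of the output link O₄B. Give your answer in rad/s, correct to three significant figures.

4.46

ω₂ = 5.61 rad/s
Differentiating the loop-closure r₂e^{iθ₂}+r₃e^{iθ₃}=r₁+r₄e^{iθ₄} gives r₂ω₂e^{iθ₂}+r₃ω₃e^{iθ₃}=r₄ω₄e^{iθ₄}.
Eliminating the other unknown: ω₄ = r₂ω₂ sin(θ₂−θ₃) / [r₄ sin(θ₄−θ₃)].
Numerator sine = +0.99912; denominator sine = +0.68962.
Result = 0.0246·5.61·(+0.99912) / (0.0448·(+0.68962)) = +4.463 rad/s; magnitude 4.463 rad/s.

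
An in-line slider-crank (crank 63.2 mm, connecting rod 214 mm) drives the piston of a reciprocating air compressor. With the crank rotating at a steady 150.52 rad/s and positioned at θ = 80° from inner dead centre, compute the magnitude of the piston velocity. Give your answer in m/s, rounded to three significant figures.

ω = 150.5 rad/s
For an in-line slider-crank, x = r cosθ + √(L² − r² sin²θ), so v = −rω sinθ·[1 + r cosθ/√(L² − r² sin²θ)].
With r = 0.0632 m, L = 0.214 m, θ = 80°: √(L² − r² sin²θ) = 0.20475 m.
v = −0.0632·150.5·0.98481·[1 + 0.0632·0.17365/0.20475] = -9.8705 m/s.
|v| = 9.8705 m/s.

9.87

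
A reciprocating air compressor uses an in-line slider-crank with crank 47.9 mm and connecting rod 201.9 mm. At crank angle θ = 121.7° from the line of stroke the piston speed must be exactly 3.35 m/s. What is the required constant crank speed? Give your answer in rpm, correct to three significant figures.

899

For an in-line slider-crank, |v_piston| = rω|sinθ|·[1 + r cosθ/√(L² − r² sin²θ)].
With r = 0.0479 m, L = 0.2019 m, θ = 121.7°: the bracketed kinematic factor |dx/dθ| = 0.035566 m.
ω = v/|dx/dθ| = 3.35/0.035566 = 94.19 rad/s.
N = 60ω/(2π) = 899.45 rpm.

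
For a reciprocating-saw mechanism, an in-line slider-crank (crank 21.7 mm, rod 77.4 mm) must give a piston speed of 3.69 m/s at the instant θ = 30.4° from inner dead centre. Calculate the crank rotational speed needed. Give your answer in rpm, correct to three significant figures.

For an in-line slider-crank, |v_piston| = rω|sinθ|·[1 + r cosθ/√(L² − r² sin²θ)].
With r = 0.0217 m, L = 0.0774 m, θ = 30.4°: the bracketed kinematic factor |dx/dθ| = 0.013663 m.
ω = v/|dx/dθ| = 3.69/0.013663 = 270.06 rad/s.
N = 60ω/(2π) = 2578.9 rpm.

2580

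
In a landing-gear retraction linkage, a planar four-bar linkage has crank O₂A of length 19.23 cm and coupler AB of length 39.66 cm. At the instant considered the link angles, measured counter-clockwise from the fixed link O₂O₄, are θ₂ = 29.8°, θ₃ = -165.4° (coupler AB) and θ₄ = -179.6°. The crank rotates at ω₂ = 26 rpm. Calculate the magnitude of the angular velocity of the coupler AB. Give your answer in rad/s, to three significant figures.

ω₂ = 2.723 rad/s (from 26 rpm).
Differentiating the loop-closure r₂e^{iθ₂}+r₃e^{iθ₃}=r₁+r₄e^{iθ₄} gives r₂ω₂e^{iθ₂}+r₃ω₃e^{iθ₃}=r₄ω₄e^{iθ₄}.
Eliminating the other unknown: ω₃ = r₂ω₂ sin(θ₄−θ₂) / [r₃ sin(θ₃−θ₄)].
Numerator sine = +0.49090; denominator sine = +0.24531.
Result = 0.1923·2.723·(+0.49090) / (0.3966·(+0.24531)) = +2.6419 rad/s; magnitude 2.6419 rad/s.

2.64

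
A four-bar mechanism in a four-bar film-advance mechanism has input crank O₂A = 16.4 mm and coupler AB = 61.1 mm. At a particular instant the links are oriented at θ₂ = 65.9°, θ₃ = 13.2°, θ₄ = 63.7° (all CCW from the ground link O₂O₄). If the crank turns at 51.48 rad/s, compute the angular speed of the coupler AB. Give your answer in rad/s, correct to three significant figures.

0.687

ω₂ = 51.48 rad/s
Differentiating the loop-closure r₂e^{iθ₂}+r₃e^{iθ₃}=r₁+r₄e^{iθ₄} gives r₂ω₂e^{iθ₂}+r₃ω₃e^{iθ₃}=r₄ω₄e^{iθ₄}.
Eliminating the other unknown: ω₃ = r₂ω₂ sin(θ₄−θ₂) / [r₃ sin(θ₃−θ₄)].
Numerator sine = -0.03839; denominator sine = -0.77162.
Result = 0.0164·51.48·(-0.03839) / (0.0611·(-0.77162)) = +0.68743 rad/s; magnitude 0.68743 rad/s.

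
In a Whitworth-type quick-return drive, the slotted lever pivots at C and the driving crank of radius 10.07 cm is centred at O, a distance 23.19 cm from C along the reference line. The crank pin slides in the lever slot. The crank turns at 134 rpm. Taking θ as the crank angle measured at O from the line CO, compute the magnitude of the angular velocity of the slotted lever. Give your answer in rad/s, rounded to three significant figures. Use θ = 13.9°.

4.21

ω = 14.03 rad/s (from 134 rpm).
Crank pin A relative to C: A = (d + r cosθ, r sinθ); lever angle φ = atan2(r sinθ, d + r cosθ).
Differentiating tanφ: φ̇ = rω(d cosθ + r)/(d² + r² + 2dr cosθ).
d² + r² + 2dr cosθ = |CA|² = 0.109255 m²;  d cosθ + r = +0.32581 m.
|ω_lever| = |0.1007·14.03·+0.32581| / 0.109255 = 4.2139 rad/s.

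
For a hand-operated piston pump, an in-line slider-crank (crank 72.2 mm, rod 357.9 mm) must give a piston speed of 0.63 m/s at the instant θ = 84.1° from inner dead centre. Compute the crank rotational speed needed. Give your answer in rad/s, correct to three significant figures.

8.59

For an in-line slider-crank, |v_piston| = rω|sinθ|·[1 + r cosθ/√(L² − r² sin²θ)].
With r = 0.0722 m, L = 0.3579 m, θ = 84.1°: the bracketed kinematic factor |dx/dθ| = 0.073338 m.
ω = v/|dx/dθ| = 0.63/0.073338 = 8.5904 rad/s.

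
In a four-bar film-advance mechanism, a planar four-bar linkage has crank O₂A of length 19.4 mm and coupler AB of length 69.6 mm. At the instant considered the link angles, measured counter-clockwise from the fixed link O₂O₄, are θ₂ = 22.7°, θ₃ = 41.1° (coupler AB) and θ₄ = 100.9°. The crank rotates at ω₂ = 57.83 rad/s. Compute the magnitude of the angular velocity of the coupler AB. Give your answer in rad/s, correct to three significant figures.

18.3

ω₂ = 57.83 rad/s
Differentiating the loop-closure r₂e^{iθ₂}+r₃e^{iθ₃}=r₁+r₄e^{iθ₄} gives r₂ω₂e^{iθ₂}+r₃ω₃e^{iθ₃}=r₄ω₄e^{iθ₄}.
Eliminating the other unknown: ω₃ = r₂ω₂ sin(θ₄−θ₂) / [r₃ sin(θ₃−θ₄)].
Numerator sine = +0.97887; denominator sine = -0.86427.
Result = 0.0194·57.83·(+0.97887) / (0.0696·(-0.86427)) = -18.257 rad/s; magnitude 18.257 rad/s.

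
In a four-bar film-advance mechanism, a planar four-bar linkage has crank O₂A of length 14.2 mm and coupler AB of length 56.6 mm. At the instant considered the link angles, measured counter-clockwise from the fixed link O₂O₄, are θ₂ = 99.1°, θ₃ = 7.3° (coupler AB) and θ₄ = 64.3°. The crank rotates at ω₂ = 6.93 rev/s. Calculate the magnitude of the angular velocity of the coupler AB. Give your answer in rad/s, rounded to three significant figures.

ω₂ = 43.54 rad/s (from 6.93 rev/s).
Differentiating the loop-closure r₂e^{iθ₂}+r₃e^{iθ₃}=r₁+r₄e^{iθ₄} gives r₂ω₂e^{iθ₂}+r₃ω₃e^{iθ₃}=r₄ω₄e^{iθ₄}.
Eliminating the other unknown: ω₃ = r₂ω₂ sin(θ₄−θ₂) / [r₃ sin(θ₃−θ₄)].
Numerator sine = -0.57071; denominator sine = -0.83867.
Result = 0.0142·43.54·(-0.57071) / (0.0566·(-0.83867)) = +7.4338 rad/s; magnitude 7.4338 rad/s.

7.43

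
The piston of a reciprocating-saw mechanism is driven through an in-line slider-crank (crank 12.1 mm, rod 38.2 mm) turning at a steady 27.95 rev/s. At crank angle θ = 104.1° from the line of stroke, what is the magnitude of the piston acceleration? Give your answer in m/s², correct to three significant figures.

ω = 2π·27.9 = 175.6 rad/s
x(θ) = r cosθ + √(L² − r² sin²θ); with ω constant, a = ω²·d²x/dθ².
d²x/dθ² = −r cosθ − r²(cos2θ)/√u − r⁴ sin²2θ/(4u^{3/2}),  u = L² − r² sin²θ = 0.00132152 m².
Substituting r = 0.0121 m, L = 0.0382 m, θ = 104.1°: d²x/dθ² = +0.0064723 m.
a = ω²·d²x/dθ² = (175.6)²·(+0.0064723) = +199.61 m/s²;  |a| = 199.61 m/s².

200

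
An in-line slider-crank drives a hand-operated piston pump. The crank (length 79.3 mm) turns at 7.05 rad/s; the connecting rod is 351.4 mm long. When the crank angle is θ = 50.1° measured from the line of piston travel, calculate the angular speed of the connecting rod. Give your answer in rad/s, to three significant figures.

1.04

ω = 7.05 rad/s
The rod makes angle φ with the slider axis where L sinφ = r sinθ; differentiating, L cosφ·φ̇ = r ω cosθ.
L cosφ = √(L² − r² sin²θ) = 0.34609 m.
|ω_rod| = r ω |cosθ| / √(L² − r² sin²θ) = 0.0793·7.05·0.64145/0.34609 = 1.0362 rad/s.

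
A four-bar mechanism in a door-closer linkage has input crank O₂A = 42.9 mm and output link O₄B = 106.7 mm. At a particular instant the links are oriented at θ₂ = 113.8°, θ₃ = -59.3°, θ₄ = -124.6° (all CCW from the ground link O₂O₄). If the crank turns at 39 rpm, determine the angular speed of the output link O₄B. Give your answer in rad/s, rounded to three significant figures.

0.217

ω₂ = 4.084 rad/s (from 39 rpm).
Differentiating the loop-closure r₂e^{iθ₂}+r₃e^{iθ₃}=r₁+r₄e^{iθ₄} gives r₂ω₂e^{iθ₂}+r₃ω₃e^{iθ₃}=r₄ω₄e^{iθ₄}.
Eliminating the other unknown: ω₄ = r₂ω₂ sin(θ₂−θ₃) / [r₄ sin(θ₄−θ₃)].
Numerator sine = +0.12014; denominator sine = -0.90851.
Result = 0.0429·4.084·(+0.12014) / (0.1067·(-0.90851)) = -0.21714 rad/s; magnitude 0.21714 rad/s.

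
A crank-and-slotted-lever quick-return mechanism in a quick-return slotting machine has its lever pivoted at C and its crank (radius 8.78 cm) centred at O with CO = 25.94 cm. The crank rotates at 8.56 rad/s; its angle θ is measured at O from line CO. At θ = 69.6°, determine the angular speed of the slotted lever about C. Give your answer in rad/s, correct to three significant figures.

ω = 8.56 rad/s
Crank pin A relative to C: A = (d + r cosθ, r sinθ); lever angle φ = atan2(r sinθ, d + r cosθ).
Differentiating tanφ: φ̇ = rω(d cosθ + r)/(d² + r² + 2dr cosθ).
d² + r² + 2dr cosθ = |CA|² = 0.0908749 m²;  d cosθ + r = +0.17822 m.
|ω_lever| = |0.0878·8.56·+0.17822| / 0.0908749 = 1.4739 rad/s.

1.47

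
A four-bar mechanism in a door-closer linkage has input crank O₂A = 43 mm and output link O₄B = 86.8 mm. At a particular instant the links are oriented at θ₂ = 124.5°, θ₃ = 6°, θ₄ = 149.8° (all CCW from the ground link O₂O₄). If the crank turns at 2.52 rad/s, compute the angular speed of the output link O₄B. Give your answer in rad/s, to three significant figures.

1.86

ω₂ = 2.52 rad/s
Differentiating the loop-closure r₂e^{iθ₂}+r₃e^{iθ₃}=r₁+r₄e^{iθ₄} gives r₂ω₂e^{iθ₂}+r₃ω₃e^{iθ₃}=r₄ω₄e^{iθ₄}.
Eliminating the other unknown: ω₄ = r₂ω₂ sin(θ₂−θ₃) / [r₄ sin(θ₄−θ₃)].
Numerator sine = +0.87882; denominator sine = +0.59061.
Result = 0.043·2.52·(+0.87882) / (0.0868·(+0.59061)) = +1.8576 rad/s; magnitude 1.8576 rad/s.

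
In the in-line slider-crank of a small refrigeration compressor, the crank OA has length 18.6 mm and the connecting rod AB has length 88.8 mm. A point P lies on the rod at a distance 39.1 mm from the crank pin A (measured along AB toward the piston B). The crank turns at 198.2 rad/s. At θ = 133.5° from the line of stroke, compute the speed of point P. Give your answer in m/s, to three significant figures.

ω = 198.2 rad/s.  Crank-pin speed |V_A| = rω = 3.6865 m/s, perpendicular to OA.
Rod angle: sinφ = −(r/L) sinθ ⇒ φ = -8.739°; ω_rod = −rω cosθ/√(L²−r²sin²θ) = +28.913 rad/s.
V_P = V_A + ω_rod × AP, with AP = 0.0391 m along the rod.
Components: V_Px = −rω sinθ − a·ω_rod·sinφ = -2.5023 m/s;  V_Py = rω cosθ + a·ω_rod·cosφ = -1.4203 m/s.
|V_P| = √(V_Px² + V_Py²) = 2.8773 m/s.

2.88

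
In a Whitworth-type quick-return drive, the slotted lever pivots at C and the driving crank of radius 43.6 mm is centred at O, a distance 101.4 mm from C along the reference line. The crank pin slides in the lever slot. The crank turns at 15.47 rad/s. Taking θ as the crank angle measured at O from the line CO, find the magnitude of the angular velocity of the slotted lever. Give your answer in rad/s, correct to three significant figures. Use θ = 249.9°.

ω = 15.47 rad/s
Crank pin A relative to C: A = (d + r cosθ, r sinθ); lever angle φ = atan2(r sinθ, d + r cosθ).
Differentiating tanφ: φ̇ = rω(d cosθ + r)/(d² + r² + 2dr cosθ).
d² + r² + 2dr cosθ = |CA|² = 0.00914425 m²;  d cosθ + r = +0.0087529 m.
|ω_lever| = |0.0436·15.47·+0.0087529| / 0.00914425 = 0.64563 rad/s.

0.646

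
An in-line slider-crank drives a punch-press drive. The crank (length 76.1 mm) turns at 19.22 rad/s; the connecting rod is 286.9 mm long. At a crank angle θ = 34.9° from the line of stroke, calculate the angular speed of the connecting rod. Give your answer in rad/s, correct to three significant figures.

ω = 19.22 rad/s
The rod makes angle φ with the slider axis where L sinφ = r sinθ; differentiating, L cosφ·φ̇ = r ω cosθ.
L cosφ = √(L² − r² sin²θ) = 0.28358 m.
|ω_rod| = r ω |cosθ| / √(L² − r² sin²θ) = 0.0761·19.22·0.82015/0.28358 = 4.2302 rad/s.

4.23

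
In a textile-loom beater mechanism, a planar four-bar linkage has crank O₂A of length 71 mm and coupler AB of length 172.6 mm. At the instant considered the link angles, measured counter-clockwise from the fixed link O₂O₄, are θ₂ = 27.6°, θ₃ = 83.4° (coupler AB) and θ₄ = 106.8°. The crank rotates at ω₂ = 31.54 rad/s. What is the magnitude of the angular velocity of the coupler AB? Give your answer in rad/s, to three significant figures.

ω₂ = 31.54 rad/s
Differentiating the loop-closure r₂e^{iθ₂}+r₃e^{iθ₃}=r₁+r₄e^{iθ₄} gives r₂ω₂e^{iθ₂}+r₃ω₃e^{iθ₃}=r₄ω₄e^{iθ₄}.
Eliminating the other unknown: ω₃ = r₂ω₂ sin(θ₄−θ₂) / [r₃ sin(θ₃−θ₄)].
Numerator sine = +0.98229; denominator sine = -0.39715.
Result = 0.071·31.54·(+0.98229) / (0.1726·(-0.39715)) = -32.09 rad/s; magnitude 32.09 rad/s.

32.1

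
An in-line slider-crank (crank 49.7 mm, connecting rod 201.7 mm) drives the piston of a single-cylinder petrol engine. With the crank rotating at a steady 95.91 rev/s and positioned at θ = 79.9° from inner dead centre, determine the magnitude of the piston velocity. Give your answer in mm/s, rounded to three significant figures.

30800

ω = 2π·95.9 = 602.6 rad/s
For an in-line slider-crank, x = r cosθ + √(L² − r² sin²θ), so v = −rω sinθ·[1 + r cosθ/√(L² − r² sin²θ)].
With r = 0.0497 m, L = 0.2017 m, θ = 79.9°: √(L² − r² sin²θ) = 0.19568 m.
v = −0.0497·602.6·0.98450·[1 + 0.0497·0.17537/0.19568] = -30.799 m/s.
|v| = 30.799 m/s = 30799 mm/s.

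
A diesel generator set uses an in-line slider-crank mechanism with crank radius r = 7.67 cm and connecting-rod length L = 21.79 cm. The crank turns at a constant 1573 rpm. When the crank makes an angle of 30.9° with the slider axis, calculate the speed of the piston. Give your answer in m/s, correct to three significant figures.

8.48

ω = 2π·1573/60 = 164.7 rad/s
For an in-line slider-crank, x = r cosθ + √(L² − r² sin²θ), so v = −rω sinθ·[1 + r cosθ/√(L² − r² sin²θ)].
With r = 0.0767 m, L = 0.2179 m, θ = 30.9°: √(L² − r² sin²θ) = 0.21431 m.
v = −0.0767·164.7·0.51354·[1 + 0.0767·0.85806/0.21431] = -8.4808 m/s.
|v| = 8.4808 m/s.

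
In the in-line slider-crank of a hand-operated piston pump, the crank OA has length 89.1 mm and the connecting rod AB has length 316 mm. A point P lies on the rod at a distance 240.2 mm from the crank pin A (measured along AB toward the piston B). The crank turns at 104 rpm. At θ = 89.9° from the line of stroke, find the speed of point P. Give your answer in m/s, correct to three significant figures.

0.971

ω = 10.89 rad/s.  Crank-pin speed |V_A| = rω = 0.97038 m/s, perpendicular to OA.
Rod angle: sinφ = −(r/L) sinθ ⇒ φ = -16.377°; ω_rod = −rω cosθ/√(L²−r²sin²θ) = -0.0055862 rad/s.
V_P = V_A + ω_rod × AP, with AP = 0.2402 m along the rod.
Components: V_Px = −rω sinθ − a·ω_rod·sinφ = -0.97075 m/s;  V_Py = rω cosθ + a·ω_rod·cosφ = +0.00040626 m/s.
|V_P| = √(V_Px² + V_Py²) = 0.97075 m/s.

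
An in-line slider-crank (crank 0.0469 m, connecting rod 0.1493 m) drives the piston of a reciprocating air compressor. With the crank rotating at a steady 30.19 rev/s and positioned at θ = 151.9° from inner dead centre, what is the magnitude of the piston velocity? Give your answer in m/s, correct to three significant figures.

3.02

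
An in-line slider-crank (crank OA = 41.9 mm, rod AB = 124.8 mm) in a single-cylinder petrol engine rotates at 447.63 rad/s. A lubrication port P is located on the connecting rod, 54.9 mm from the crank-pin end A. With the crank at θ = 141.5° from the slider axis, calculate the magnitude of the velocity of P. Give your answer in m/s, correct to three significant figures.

13.2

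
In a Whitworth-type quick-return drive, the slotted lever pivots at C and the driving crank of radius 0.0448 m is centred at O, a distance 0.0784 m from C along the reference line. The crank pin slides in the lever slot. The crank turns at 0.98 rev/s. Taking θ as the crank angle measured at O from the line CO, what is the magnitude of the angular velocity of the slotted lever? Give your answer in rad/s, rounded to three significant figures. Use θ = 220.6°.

ω = 6.158 rad/s (from 0.98 rev/s).
Crank pin A relative to C: A = (d + r cosθ, r sinθ); lever angle φ = atan2(r sinθ, d + r cosθ).
Differentiating tanφ: φ̇ = rω(d cosθ + r)/(d² + r² + 2dr cosθ).
d² + r² + 2dr cosθ = |CA|² = 0.00281999 m²;  d cosθ + r = -0.014727 m.
|ω_lever| = |0.0448·6.158·-0.014727| / 0.00281999 = 1.4406 rad/s.

1.44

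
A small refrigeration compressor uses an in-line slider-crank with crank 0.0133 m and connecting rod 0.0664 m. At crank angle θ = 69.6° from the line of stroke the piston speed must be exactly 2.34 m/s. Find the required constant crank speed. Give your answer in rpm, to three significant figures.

For an in-line slider-crank, |v_piston| = rω|sinθ|·[1 + r cosθ/√(L² − r² sin²θ)].
With r = 0.0133 m, L = 0.0664 m, θ = 69.6°: the bracketed kinematic factor |dx/dθ| = 0.013352 m.
ω = v/|dx/dθ| = 2.34/0.013352 = 175.26 rad/s.
N = 60ω/(2π) = 1673.6 rpm.

1670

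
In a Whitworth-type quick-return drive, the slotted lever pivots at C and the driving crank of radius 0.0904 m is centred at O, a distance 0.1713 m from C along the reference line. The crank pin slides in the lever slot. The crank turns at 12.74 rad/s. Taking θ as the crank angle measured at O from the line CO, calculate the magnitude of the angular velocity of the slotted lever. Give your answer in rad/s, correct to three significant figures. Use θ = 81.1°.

ω = 12.74 rad/s
Crank pin A relative to C: A = (d + r cosθ, r sinθ); lever angle φ = atan2(r sinθ, d + r cosθ).
Differentiating tanφ: φ̇ = rω(d cosθ + r)/(d² + r² + 2dr cosθ).
d² + r² + 2dr cosθ = |CA|² = 0.0423074 m²;  d cosθ + r = +0.1169 m.
|ω_lever| = |0.0904·12.74·+0.1169| / 0.0423074 = 3.1823 rad/s.

3.18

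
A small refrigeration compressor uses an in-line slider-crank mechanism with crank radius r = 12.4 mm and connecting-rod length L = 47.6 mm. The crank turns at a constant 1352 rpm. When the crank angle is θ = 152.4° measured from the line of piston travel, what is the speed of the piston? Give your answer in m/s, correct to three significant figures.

0.624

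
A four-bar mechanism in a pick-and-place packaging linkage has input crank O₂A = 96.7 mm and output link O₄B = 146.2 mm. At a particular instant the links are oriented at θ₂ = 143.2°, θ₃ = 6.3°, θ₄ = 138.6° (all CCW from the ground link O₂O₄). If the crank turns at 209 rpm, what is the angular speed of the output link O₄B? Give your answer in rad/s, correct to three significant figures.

ω₂ = 21.89 rad/s (from 209 rpm).
Differentiating the loop-closure r₂e^{iθ₂}+r₃e^{iθ₃}=r₁+r₄e^{iθ₄} gives r₂ω₂e^{iθ₂}+r₃ω₃e^{iθ₃}=r₄ω₄e^{iθ₄}.
Eliminating the other unknown: ω₄ = r₂ω₂ sin(θ₂−θ₃) / [r₄ sin(θ₄−θ₃)].
Numerator sine = +0.68327; denominator sine = +0.73963.
Result = 0.0967·21.89·(+0.68327) / (0.1462·(+0.73963)) = +13.373 rad/s; magnitude 13.373 rad/s.

13.4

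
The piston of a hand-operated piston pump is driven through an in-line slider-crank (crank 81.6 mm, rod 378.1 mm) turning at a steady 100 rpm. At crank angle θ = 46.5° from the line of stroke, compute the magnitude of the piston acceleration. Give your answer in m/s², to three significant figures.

6.08

ω = 2π·100/60 = 10.47 rad/s
x(θ) = r cosθ + √(L² − r² sin²θ); with ω constant, a = ω²·d²x/dθ².
d²x/dθ² = −r cosθ − r²(cos2θ)/√u − r⁴ sin²2θ/(4u^{3/2}),  u = L² − r² sin²θ = 0.139456 m².
Substituting r = 0.0816 m, L = 0.3781 m, θ = 46.5°: d²x/dθ² = -0.055449 m.
a = ω²·d²x/dθ² = (10.47)²·(-0.055449) = -6.0806 m/s²;  |a| = 6.0806 m/s².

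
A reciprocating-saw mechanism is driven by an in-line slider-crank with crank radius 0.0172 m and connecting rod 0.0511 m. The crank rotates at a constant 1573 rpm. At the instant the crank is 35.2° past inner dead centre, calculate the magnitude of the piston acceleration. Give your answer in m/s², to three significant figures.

439

ω = 2π·1573/60 = 164.7 rad/s
x(θ) = r cosθ + √(L² − r² sin²θ); with ω constant, a = ω²·d²x/dθ².
d²x/dθ² = −r cosθ − r²(cos2θ)/√u − r⁴ sin²2θ/(4u^{3/2}),  u = L² − r² sin²θ = 0.00251291 m².
Substituting r = 0.0172 m, L = 0.0511 m, θ = 35.2°: d²x/dθ² = -0.016189 m.
a = ω²·d²x/dθ² = (164.7)²·(-0.016189) = -439.27 m/s²;  |a| = 439.27 m/s².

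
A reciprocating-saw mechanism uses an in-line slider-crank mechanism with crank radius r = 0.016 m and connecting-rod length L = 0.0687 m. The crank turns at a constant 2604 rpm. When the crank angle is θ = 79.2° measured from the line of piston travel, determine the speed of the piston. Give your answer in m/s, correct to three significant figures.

ω = 2π·2604/60 = 272.7 rad/s
For an in-line slider-crank, x = r cosθ + √(L² − r² sin²θ), so v = −rω sinθ·[1 + r cosθ/√(L² − r² sin²θ)].
With r = 0.016 m, L = 0.0687 m, θ = 79.2°: √(L² − r² sin²θ) = 0.066878 m.
v = −0.016·272.7·0.98229·[1 + 0.016·0.18738/0.066878] = -4.4779 m/s.
|v| = 4.4779 m/s.

4.48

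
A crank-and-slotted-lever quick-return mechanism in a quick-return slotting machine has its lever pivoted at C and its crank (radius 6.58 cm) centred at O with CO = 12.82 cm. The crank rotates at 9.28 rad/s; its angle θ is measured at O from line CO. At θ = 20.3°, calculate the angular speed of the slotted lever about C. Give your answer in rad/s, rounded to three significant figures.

ω = 9.28 rad/s
Crank pin A relative to C: A = (d + r cosθ, r sinθ); lever angle φ = atan2(r sinθ, d + r cosθ).
Differentiating tanφ: φ̇ = rω(d cosθ + r)/(d² + r² + 2dr cosθ).
d² + r² + 2dr cosθ = |CA|² = 0.0365881 m²;  d cosθ + r = +0.18604 m.
|ω_lever| = |0.0658·9.28·+0.18604| / 0.0365881 = 3.1048 rad/s.

3.10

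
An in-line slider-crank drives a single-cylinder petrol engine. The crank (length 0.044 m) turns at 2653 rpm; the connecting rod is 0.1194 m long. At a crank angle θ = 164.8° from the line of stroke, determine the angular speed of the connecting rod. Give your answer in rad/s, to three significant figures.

99.3

ω = 277.8 rad/s (converted from 2653 rpm).
The rod makes angle φ with the slider axis where L sinφ = r sinθ; differentiating, L cosφ·φ̇ = r ω cosθ.
L cosφ = √(L² − r² sin²θ) = 0.11884 m.
|ω_rod| = r ω |cosθ| / √(L² − r² sin²θ) = 0.044·277.8·0.96502/0.11884 = 99.263 rad/s.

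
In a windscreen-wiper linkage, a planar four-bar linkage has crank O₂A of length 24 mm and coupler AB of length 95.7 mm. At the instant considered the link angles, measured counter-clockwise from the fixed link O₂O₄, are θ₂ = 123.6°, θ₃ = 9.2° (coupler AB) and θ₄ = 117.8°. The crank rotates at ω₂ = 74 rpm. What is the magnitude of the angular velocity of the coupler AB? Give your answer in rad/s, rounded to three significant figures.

ω₂ = 7.749 rad/s (from 74 rpm).
Differentiating the loop-closure r₂e^{iθ₂}+r₃e^{iθ₃}=r₁+r₄e^{iθ₄} gives r₂ω₂e^{iθ₂}+r₃ω₃e^{iθ₃}=r₄ω₄e^{iθ₄}.
Eliminating the other unknown: ω₃ = r₂ω₂ sin(θ₄−θ₂) / [r₃ sin(θ₃−θ₄)].
Numerator sine = -0.10106; denominator sine = -0.94777.
Result = 0.024·7.749·(-0.10106) / (0.0957·(-0.94777)) = +0.20721 rad/s; magnitude 0.20721 rad/s.

0.207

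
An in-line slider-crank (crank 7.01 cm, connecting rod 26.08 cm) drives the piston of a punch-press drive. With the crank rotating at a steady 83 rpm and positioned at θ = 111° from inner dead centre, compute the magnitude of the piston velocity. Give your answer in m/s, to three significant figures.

ω = 2π·83/60 = 8.692 rad/s
For an in-line slider-crank, x = r cosθ + √(L² − r² sin²θ), so v = −rω sinθ·[1 + r cosθ/√(L² − r² sin²θ)].
With r = 0.0701 m, L = 0.2608 m, θ = 111°: √(L² − r² sin²θ) = 0.25246 m.
v = −0.0701·8.692·0.93358·[1 + 0.0701·-0.35837/0.25246] = -0.51222 m/s.
|v| = 0.51222 m/s.

0.512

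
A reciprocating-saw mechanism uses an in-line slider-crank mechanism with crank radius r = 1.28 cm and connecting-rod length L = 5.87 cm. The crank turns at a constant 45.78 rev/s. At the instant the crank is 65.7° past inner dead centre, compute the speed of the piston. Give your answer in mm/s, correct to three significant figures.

ω = 2π·45.8 = 287.6 rad/s
For an in-line slider-crank, x = r cosθ + √(L² − r² sin²θ), so v = −rω sinθ·[1 + r cosθ/√(L² − r² sin²θ)].
With r = 0.0128 m, L = 0.0587 m, θ = 65.7°: √(L² − r² sin²θ) = 0.057529 m.
v = −0.0128·287.6·0.91140·[1 + 0.0128·0.41151/0.057529] = -3.6629 m/s.
|v| = 3.6629 m/s = 3662.9 mm/s.

3660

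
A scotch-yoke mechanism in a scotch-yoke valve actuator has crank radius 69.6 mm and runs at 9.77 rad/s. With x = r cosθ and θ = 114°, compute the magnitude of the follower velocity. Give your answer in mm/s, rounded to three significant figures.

621

ω = 9.77 rad/s
x = r cosθ ⇒ ẋ = −rω sinθ.
|v| = rω|sinθ| = 0.0696·9.77·|sin 114°| = 0.6212 m/s = 621.2 mm/s.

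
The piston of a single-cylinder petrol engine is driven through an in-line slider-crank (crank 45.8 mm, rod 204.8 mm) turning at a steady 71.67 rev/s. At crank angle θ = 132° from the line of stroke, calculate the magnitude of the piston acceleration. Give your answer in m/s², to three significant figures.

6410

ω = 2π·71.7 = 450.3 rad/s
x(θ) = r cosθ + √(L² − r² sin²θ); with ω constant, a = ω²·d²x/dθ².
d²x/dθ² = −r cosθ − r²(cos2θ)/√u − r⁴ sin²2θ/(4u^{3/2}),  u = L² − r² sin²θ = 0.0407846 m².
Substituting r = 0.0458 m, L = 0.2048 m, θ = 132°: d²x/dθ² = +0.0316 m.
a = ω²·d²x/dθ² = (450.3)²·(+0.0316) = +6407.9 m/s²;  |a| = 6407.9 m/s².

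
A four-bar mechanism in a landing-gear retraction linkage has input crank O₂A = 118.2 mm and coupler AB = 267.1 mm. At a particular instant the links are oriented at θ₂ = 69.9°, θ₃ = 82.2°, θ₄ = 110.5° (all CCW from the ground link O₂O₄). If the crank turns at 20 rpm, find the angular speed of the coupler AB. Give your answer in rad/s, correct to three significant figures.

1.27

ω₂ = 2.094 rad/s (from 20 rpm).
Differentiating the loop-closure r₂e^{iθ₂}+r₃e^{iθ₃}=r₁+r₄e^{iθ₄} gives r₂ω₂e^{iθ₂}+r₃ω₃e^{iθ₃}=r₄ω₄e^{iθ₄}.
Eliminating the other unknown: ω₃ = r₂ω₂ sin(θ₄−θ₂) / [r₃ sin(θ₃−θ₄)].
Numerator sine = +0.65077; denominator sine = -0.47409.
Result = 0.1182·2.094·(+0.65077) / (0.2671·(-0.47409)) = -1.2723 rad/s; magnitude 1.2723 rad/s.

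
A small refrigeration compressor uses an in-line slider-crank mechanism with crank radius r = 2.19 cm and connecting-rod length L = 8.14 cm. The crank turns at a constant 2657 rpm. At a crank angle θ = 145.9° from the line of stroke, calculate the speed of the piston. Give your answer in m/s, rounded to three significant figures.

2.65

ω = 2π·2657/60 = 278.2 rad/s
For an in-line slider-crank, x = r cosθ + √(L² − r² sin²θ), so v = −rω sinθ·[1 + r cosθ/√(L² − r² sin²θ)].
With r = 0.0219 m, L = 0.0814 m, θ = 145.9°: √(L² − r² sin²θ) = 0.080469 m.
v = −0.0219·278.2·0.56064·[1 + 0.0219·-0.82806/0.080469] = -2.6463 m/s.
|v| = 2.6463 m/s.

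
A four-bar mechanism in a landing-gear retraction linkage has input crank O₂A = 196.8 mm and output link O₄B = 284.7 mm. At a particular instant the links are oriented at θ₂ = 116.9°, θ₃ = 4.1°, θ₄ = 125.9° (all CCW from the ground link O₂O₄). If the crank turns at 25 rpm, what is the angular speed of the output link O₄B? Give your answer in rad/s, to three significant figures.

ω₂ = 2.618 rad/s (from 25 rpm).
Differentiating the loop-closure r₂e^{iθ₂}+r₃e^{iθ₃}=r₁+r₄e^{iθ₄} gives r₂ω₂e^{iθ₂}+r₃ω₃e^{iθ₃}=r₄ω₄e^{iθ₄}.
Eliminating the other unknown: ω₄ = r₂ω₂ sin(θ₂−θ₃) / [r₄ sin(θ₄−θ₃)].
Numerator sine = +0.92186; denominator sine = +0.84989.
Result = 0.1968·2.618·(+0.92186) / (0.2847·(+0.84989)) = +1.9629 rad/s; magnitude 1.9629 rad/s.

1.96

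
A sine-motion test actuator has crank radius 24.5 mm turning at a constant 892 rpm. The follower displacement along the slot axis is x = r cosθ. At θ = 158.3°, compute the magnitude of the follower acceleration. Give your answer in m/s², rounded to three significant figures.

ω = 93.41 rad/s (from 892 rpm).
x = r cosθ ⇒ ẍ = −rω² cosθ (ω constant).
|a| = rω²|cosθ| = 0.0245·(93.41)²·|cos 158.3°| = 198.62 m/s².

199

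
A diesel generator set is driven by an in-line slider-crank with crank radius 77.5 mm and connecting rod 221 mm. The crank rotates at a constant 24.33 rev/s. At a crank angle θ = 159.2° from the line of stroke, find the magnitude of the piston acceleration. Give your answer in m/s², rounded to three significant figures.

1210

ω = 2π·24.3 = 152.9 rad/s
x(θ) = r cosθ + √(L² − r² sin²θ); with ω constant, a = ω²·d²x/dθ².
d²x/dθ² = −r cosθ − r²(cos2θ)/√u − r⁴ sin²2θ/(4u^{3/2}),  u = L² − r² sin²θ = 0.0480836 m².
Substituting r = 0.0775 m, L = 0.221 m, θ = 159.2°: d²x/dθ² = +0.051589 m.
a = ω²·d²x/dθ² = (152.9)²·(+0.051589) = +1205.6 m/s²;  |a| = 1205.6 m/s².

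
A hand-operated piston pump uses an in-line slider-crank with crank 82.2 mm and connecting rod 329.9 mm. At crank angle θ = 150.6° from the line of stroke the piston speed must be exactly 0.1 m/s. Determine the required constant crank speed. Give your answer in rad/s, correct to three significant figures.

3.17

For an in-line slider-crank, |v_piston| = rω|sinθ|·[1 + r cosθ/√(L² − r² sin²θ)].
With r = 0.0822 m, L = 0.3299 m, θ = 150.6°: the bracketed kinematic factor |dx/dθ| = 0.031526 m.
ω = v/|dx/dθ| = 0.1/0.031526 = 3.1719 rad/s.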